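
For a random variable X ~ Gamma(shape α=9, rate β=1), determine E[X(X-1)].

E[X(X-1)] = E[X² - X] = E[X²] - E[X]
E[X] = 9
E[X²] = Var(X) + (E[X])² = 9 + (9)² = 90
E[X(X-1)] = 90 - 9 = 81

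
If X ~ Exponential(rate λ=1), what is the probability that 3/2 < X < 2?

P(3/2 < X < 2) = ∫_{3/2}^{2} f(x) dx
where f(x) = e^{- x}
= - \frac{1}{e^{2}} + e^{- \frac{3}{2}}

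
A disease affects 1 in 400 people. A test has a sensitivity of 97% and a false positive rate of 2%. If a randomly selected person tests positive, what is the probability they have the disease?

Let D = the rare event, + = positive/flagged.
P(D) = 1/400
P(+|D) = 97/100
P(+|D') = 2/100 = 1/50
P(+) = P(+|D)P(D) + P(+|D')P(D')
     = \frac{97}{100} × \frac{1}{400} + \frac{1}{50} × \frac{399}{400}
     = \frac{179}{8000}
P(D|+) = P(+|D)P(D)/P(+) = \frac{97}{895}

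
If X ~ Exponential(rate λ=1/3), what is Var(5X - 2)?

For X ~ Exponential(rate λ=1/3):
Var(X) = 9
Var(5X - 2) = (5)² × Var(X) = 25 × 9 = 225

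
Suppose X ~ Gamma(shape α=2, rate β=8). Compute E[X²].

Using the identity E[X²] = Var(X) + (E[X])²:
E[X] = \frac{1}{4}
Var(X) = \frac{1}{32}
E[X²] = \frac{1}{32} + (\frac{1}{4})²
= \frac{3}{32}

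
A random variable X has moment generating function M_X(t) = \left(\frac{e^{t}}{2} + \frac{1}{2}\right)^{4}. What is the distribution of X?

The MGF M(t) = \left(\frac{e^{t}}{2} + \frac{1}{2}\right)^{4} is the standard form for the Binomial distribution.
Comparing with the known MGF formula identifies: Binomial(n=4, p=1/2)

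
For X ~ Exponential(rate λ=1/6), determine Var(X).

For X ~ Exponential(rate λ=1/6):
Var(X) = 36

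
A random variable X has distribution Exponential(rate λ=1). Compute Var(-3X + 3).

For X ~ Exponential(rate λ=1):
Var(X) = 1
Var(-3X + 3) = (-3)² × Var(X) = 9 × 1 = 9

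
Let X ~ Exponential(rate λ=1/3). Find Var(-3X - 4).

For X ~ Exponential(rate λ=1/3):
Var(X) = 9
Var(-3X - 4) = (-3)² × Var(X) = 9 × 9 = 81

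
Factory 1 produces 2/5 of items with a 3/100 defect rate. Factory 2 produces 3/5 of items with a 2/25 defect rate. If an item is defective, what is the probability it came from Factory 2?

Using Bayes' theorem:
P(F1) = 2/5, P(D|F1) = 3/100
P(F2) = 3/5, P(D|F2) = 2/25
P(D) = P(D|F1)P(F1) + P(D|F2)P(F2)
     = \frac{3}{50}
P(F2|D) = P(D|F2)P(F2) / P(D)
= \frac{4}{5}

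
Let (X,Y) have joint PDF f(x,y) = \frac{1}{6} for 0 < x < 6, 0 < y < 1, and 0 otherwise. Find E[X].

f_X(x) = ∫_0^1 \frac{1}{6} dy = \frac{1}{6}
E[X] = ∫_0^6 x × (\frac{1}{6}) dx = 3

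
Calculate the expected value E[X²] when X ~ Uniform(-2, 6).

Using the identity E[X²] = Var(X) + (E[X])²:
E[X] = 2
Var(X) = \frac{16}{3}
E[X²] = \frac{16}{3} + (2)²
= \frac{28}{3}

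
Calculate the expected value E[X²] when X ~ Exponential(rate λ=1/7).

Using the identity E[X²] = Var(X) + (E[X])²:
E[X] = 7
Var(X) = 49
E[X²] = 49 + (7)²
= 98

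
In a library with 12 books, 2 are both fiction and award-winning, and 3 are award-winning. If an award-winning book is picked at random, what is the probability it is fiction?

P(A ∩ B) = 2/12 = 1/6
P(B) = 3/12 = 1/4
P(A|B) = P(A ∩ B) / P(B) = (1/6) / (1/4) = 2/3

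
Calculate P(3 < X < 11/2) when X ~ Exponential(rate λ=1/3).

P(3 < X < 11/2) = ∫_{3}^{11/2} f(x) dx
where f(x) = \frac{e^{- \frac{x}{3}}}{3}
= - \frac{1}{e^{\frac{11}{6}}} + e^{-1}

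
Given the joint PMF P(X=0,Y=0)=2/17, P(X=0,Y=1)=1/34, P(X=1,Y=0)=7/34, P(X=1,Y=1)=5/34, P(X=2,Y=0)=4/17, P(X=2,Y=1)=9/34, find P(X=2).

P(X=2) = P(X=2,Y=0) + P(X=2,Y=1)
= 4/17 + 9/34
= 1/2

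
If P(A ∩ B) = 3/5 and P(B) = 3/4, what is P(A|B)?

P(A|B) = P(A ∩ B) / P(B)
= (3/5) / (3/4)
= 4/5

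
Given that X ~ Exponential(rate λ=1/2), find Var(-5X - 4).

For X ~ Exponential(rate λ=1/2):
Var(X) = 4
Var(-5X - 4) = (-5)² × Var(X) = 25 × 4 = 100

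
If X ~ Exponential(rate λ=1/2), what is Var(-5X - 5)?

For X ~ Exponential(rate λ=1/2):
Var(X) = 4
Var(-5X - 5) = (-5)² × Var(X) = 25 × 4 = 100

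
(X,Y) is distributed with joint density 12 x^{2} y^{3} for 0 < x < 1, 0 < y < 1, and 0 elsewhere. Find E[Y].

E[Y] = ∫_0^1 ∫_0^1 y × f(x,y) dx dy
= \frac{4}{5}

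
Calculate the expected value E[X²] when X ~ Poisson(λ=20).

Using the identity E[X²] = Var(X) + (E[X])²:
E[X] = 20
Var(X) = 20
E[X²] = 20 + (20)²
= 420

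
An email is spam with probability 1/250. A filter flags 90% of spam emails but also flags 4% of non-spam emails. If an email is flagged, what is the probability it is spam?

Let D = the rare event, + = positive/flagged.
P(D) = 1/250
P(+|D) = 90/100 = 9/10
P(+|D') = 4/100 = 1/25
P(+) = P(+|D)P(D) + P(+|D')P(D')
     = \frac{9}{10} × \frac{1}{250} + \frac{1}{25} × \frac{249}{250}
     = \frac{543}{12500}
P(D|+) = P(+|D)P(D)/P(+) = \frac{15}{181}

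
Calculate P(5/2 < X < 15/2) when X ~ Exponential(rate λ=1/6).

P(5/2 < X < 15/2) = ∫_{5/2}^{15/2} f(x) dx
where f(x) = \frac{e^{- \frac{x}{6}}}{6}
= - \frac{1}{e^{\frac{5}{4}}} + e^{- \frac{5}{12}}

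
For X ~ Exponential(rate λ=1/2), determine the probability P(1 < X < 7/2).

P(1 < X < 7/2) = ∫_{1}^{7/2} f(x) dx
where f(x) = \frac{e^{- \frac{x}{2}}}{2}
= - \frac{1}{e^{\frac{7}{4}}} + e^{- \frac{1}{2}}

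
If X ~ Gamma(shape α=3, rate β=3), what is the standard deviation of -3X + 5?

For X ~ Gamma(shape α=3, rate β=3):
Var(X) = \frac{1}{3}
SD(X) = √(Var(X)) = √(\frac{1}{3}) = \frac{\sqrt{3}}{3}
SD(-3X + 5) = |-3| × SD(X) = 3 × \frac{\sqrt{3}}{3} = \sqrt{3}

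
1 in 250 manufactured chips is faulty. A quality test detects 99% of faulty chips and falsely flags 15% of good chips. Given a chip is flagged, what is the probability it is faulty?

Let D = the rare event, + = positive/flagged.
P(D) = 1/250
P(+|D) = 99/100
P(+|D') = 15/100 = 3/20
P(+) = P(+|D)P(D) + P(+|D')P(D')
     = \frac{99}{100} × \frac{1}{250} + \frac{3}{20} × \frac{249}{250}
     = \frac{1917}{12500}
P(D|+) = P(+|D)P(D)/P(+) = \frac{11}{426}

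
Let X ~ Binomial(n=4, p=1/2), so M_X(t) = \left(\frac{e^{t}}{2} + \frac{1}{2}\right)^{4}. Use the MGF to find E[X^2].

To find E[X^2], compute M^(2)(0):
M^(1)(t) = 2 \left(\frac{e^{t}}{2} + \frac{1}{2}\right)^{3} e^{t}
M^(2)(t) = 2 \left(\frac{e^{t}}{2} + \frac{1}{2}\right)^{3} e^{t} + 3 \left(\frac{e^{t}}{2} + \frac{1}{2}\right)^{2} e^{2 t}
M^(2)(0) = 5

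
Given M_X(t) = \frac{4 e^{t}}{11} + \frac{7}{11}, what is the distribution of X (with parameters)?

The MGF M(t) = \frac{4 e^{t}}{11} + \frac{7}{11} is the standard form for the Bernoulli distribution.
Comparing with the known MGF formula identifies: Bernoulli(p=4/11)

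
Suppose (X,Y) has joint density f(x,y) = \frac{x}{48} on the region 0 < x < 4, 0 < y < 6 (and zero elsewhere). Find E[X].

f_X(x) = ∫_0^6 \frac{x}{48} dy = \frac{x}{8}
E[X] = ∫_0^4 x × (\frac{x}{8}) dx = \frac{8}{3}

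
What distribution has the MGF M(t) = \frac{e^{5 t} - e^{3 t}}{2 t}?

The MGF M(t) = \frac{e^{5 t} - e^{3 t}}{2 t} is the standard form for the Uniform distribution.
Comparing with the known MGF formula identifies: Uniform(3, 5)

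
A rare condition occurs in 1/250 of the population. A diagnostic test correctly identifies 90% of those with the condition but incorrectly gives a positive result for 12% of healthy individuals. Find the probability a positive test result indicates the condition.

Let D = the rare event, + = positive/flagged.
P(D) = 1/250
P(+|D) = 90/100 = 9/10
P(+|D') = 12/100 = 3/25
P(+) = P(+|D)P(D) + P(+|D')P(D')
     = \frac{9}{10} × \frac{1}{250} + \frac{3}{25} × \frac{249}{250}
     = \frac{1539}{12500}
P(D|+) = P(+|D)P(D)/P(+) = \frac{5}{171}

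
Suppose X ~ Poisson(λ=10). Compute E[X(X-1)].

E[X(X-1)] = E[X² - X] = E[X²] - E[X]
E[X] = 10
E[X²] = Var(X) + (E[X])² = 10 + (10)² = 110
E[X(X-1)] = 110 - 10 = 100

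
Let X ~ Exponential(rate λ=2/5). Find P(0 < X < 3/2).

P(0 < X < 3/2) = ∫_{0}^{3/2} f(x) dx
where f(x) = \frac{2 e^{- \frac{2 x}{5}}}{5}
= 1 - e^{- \frac{3}{5}}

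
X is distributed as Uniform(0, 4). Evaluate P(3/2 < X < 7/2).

P(3/2 < X < 7/2) = ∫_{3/2}^{7/2} f(x) dx
where f(x) = \frac{1}{4}
= \frac{1}{2}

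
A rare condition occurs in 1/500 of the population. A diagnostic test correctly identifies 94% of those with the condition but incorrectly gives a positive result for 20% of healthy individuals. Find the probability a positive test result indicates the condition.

Let D = the rare event, + = positive/flagged.
P(D) = 1/500
P(+|D) = 94/100 = 47/50
P(+|D') = 20/100 = 1/5
P(+) = P(+|D)P(D) + P(+|D')P(D')
     = \frac{47}{50} × \frac{1}{500} + \frac{1}{5} × \frac{499}{500}
     = \frac{5037}{25000}
P(D|+) = P(+|D)P(D)/P(+) = \frac{47}{5037}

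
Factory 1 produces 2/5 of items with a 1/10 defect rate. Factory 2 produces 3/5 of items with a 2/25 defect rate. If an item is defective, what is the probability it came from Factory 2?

Using Bayes' theorem:
P(F1) = 2/5, P(D|F1) = 1/10
P(F2) = 3/5, P(D|F2) = 2/25
P(D) = P(D|F1)P(F1) + P(D|F2)P(F2)
     = \frac{11}{125}
P(F2|D) = P(D|F2)P(F2) / P(D)
= \frac{6}{11}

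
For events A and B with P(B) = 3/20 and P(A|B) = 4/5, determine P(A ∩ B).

By definition, P(A|B) = P(A ∩ B) / P(B)
So P(A ∩ B) = P(A|B) × P(B)
= 4/5 × 3/20
= 3/25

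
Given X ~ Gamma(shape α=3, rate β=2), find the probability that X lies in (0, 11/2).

P(0 < X < 11/2) = ∫_{0}^{11/2} f(x) dx
where f(x) = 4 x^{2} e^{- 2 x}
= 1 - \frac{145}{2 e^{11}}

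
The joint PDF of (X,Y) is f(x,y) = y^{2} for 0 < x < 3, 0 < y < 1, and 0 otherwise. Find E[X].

f_X(x) = ∫_0^1 y^{2} dy = \frac{1}{3}
E[X] = ∫_0^3 x × (\frac{1}{3}) dx = \frac{3}{2}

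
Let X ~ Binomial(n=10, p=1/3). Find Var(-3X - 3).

For X ~ Binomial(n=10, p=1/3):
Var(X) = \frac{20}{9}
Var(-3X - 3) = (-3)² × Var(X) = 9 × \frac{20}{9} = 20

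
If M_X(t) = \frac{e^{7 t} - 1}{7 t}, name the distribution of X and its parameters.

The MGF M(t) = \frac{e^{7 t} - 1}{7 t} is the standard form for the Uniform distribution.
Comparing with the known MGF formula identifies: Uniform(0, 7)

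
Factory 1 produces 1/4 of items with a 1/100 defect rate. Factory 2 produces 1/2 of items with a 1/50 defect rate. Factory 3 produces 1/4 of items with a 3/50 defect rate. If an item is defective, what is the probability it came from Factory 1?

Using Bayes' theorem:
P(F1) = 1/4, P(D|F1) = 1/100
P(F2) = 1/2, P(D|F2) = 1/50
P(F3) = 1/4, P(D|F3) = 3/50
P(D) = P(D|F1)P(F1) + P(D|F2)P(F2) + P(D|F3)P(F3)
     = \frac{11}{400}
P(F1|D) = P(D|F1)P(F1) / P(D)
= \frac{1}{11}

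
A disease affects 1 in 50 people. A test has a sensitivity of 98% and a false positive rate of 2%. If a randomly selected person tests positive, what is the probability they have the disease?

Let D = the rare event, + = positive/flagged.
P(D) = 1/50
P(+|D) = 98/100 = 49/50
P(+|D') = 2/100 = 1/50
P(+) = P(+|D)P(D) + P(+|D')P(D')
     = \frac{49}{50} × \frac{1}{50} + \frac{1}{50} × \frac{49}{50}
     = \frac{49}{1250}
P(D|+) = P(+|D)P(D)/P(+) = \frac{1}{2}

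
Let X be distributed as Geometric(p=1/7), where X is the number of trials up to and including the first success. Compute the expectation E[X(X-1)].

E[X(X-1)] = E[X² - X] = E[X²] - E[X]
E[X] = 7
E[X²] = Var(X) + (E[X])² = 42 + (7)² = 91
E[X(X-1)] = 91 - 7 = 84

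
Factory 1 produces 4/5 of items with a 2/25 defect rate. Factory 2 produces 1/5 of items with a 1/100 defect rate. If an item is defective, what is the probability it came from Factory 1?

Using Bayes' theorem:
P(F1) = 4/5, P(D|F1) = 2/25
P(F2) = 1/5, P(D|F2) = 1/100
P(D) = P(D|F1)P(F1) + P(D|F2)P(F2)
     = \frac{33}{500}
P(F1|D) = P(D|F1)P(F1) / P(D)
= \frac{32}{33}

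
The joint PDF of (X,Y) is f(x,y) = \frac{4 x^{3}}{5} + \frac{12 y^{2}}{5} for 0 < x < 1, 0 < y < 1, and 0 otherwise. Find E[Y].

E[Y] = ∫_0^1 ∫_0^1 y × f(x,y) dx dy
= \frac{7}{10}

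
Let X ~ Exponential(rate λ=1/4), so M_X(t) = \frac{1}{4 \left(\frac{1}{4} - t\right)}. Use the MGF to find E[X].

To find E[X], compute M^(1)(0):
M^(1)(t) = \frac{1}{4 \left(\frac{1}{4} - t\right)^{2}}
M^(1)(0) = 4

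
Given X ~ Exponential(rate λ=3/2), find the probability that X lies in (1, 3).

P(1 < X < 3) = ∫_{1}^{3} f(x) dx
where f(x) = \frac{3 e^{- \frac{3 x}{2}}}{2}
= - \frac{1 - e^{3}}{e^{\frac{9}{2}}}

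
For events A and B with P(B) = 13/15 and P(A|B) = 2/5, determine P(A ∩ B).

By definition, P(A|B) = P(A ∩ B) / P(B)
So P(A ∩ B) = P(A|B) × P(B)
= 2/5 × 13/15
= 26/75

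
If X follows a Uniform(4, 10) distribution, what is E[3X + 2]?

For X ~ Uniform(4, 10):
E[X] = 7
E[3X + 2] = 3 × E[X] + 2 = 23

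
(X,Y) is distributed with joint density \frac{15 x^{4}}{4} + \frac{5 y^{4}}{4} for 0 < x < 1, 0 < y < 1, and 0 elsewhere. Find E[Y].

E[Y] = ∫_0^1 ∫_0^1 y × f(x,y) dx dy
= \frac{7}{12}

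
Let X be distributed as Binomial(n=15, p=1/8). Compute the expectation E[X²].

Using the identity E[X²] = Var(X) + (E[X])²:
E[X] = \frac{15}{8}
Var(X) = \frac{105}{64}
E[X²] = \frac{105}{64} + (\frac{15}{8})²
= \frac{165}{32}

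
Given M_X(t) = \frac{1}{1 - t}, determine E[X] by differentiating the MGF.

To find E[X], compute M^(1)(0):
M^(1)(t) = \frac{1}{\left(1 - t\right)^{2}}
M^(1)(0) = 1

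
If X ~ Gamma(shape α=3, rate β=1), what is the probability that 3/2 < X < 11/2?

P(3/2 < X < 11/2) = ∫_{3/2}^{11/2} f(x) dx
where f(x) = \frac{x^{2} e^{- x}}{2}
= \frac{-173 + 29 e^{4}}{8 e^{\frac{11}{2}}}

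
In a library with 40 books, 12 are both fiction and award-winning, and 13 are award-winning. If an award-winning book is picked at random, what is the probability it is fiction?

P(A ∩ B) = 12/40 = 3/10
P(B) = 13/40
P(A|B) = P(A ∩ B) / P(B) = (3/10) / (13/40) = 12/13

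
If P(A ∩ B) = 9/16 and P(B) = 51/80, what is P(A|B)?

P(A|B) = P(A ∩ B) / P(B)
= (9/16) / (51/80)
= 15/17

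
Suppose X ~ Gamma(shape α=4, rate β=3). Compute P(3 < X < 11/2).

P(3 < X < 11/2) = ∫_{3}^{11/2} f(x) dx
where f(x) = \frac{27 x^{3} e^{- 3 x}}{2}
= - \frac{14437}{16 e^{\frac{33}{2}}} + \frac{172}{e^{9}}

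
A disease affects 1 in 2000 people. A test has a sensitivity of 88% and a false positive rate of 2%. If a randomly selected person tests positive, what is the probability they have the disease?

Let D = the rare event, + = positive/flagged.
P(D) = 1/2000
P(+|D) = 88/100 = 22/25
P(+|D') = 2/100 = 1/50
P(+) = P(+|D)P(D) + P(+|D')P(D')
     = \frac{22}{25} × \frac{1}{2000} + \frac{1}{50} × \frac{1999}{2000}
     = \frac{2043}{100000}
P(D|+) = P(+|D)P(D)/P(+) = \frac{44}{2043}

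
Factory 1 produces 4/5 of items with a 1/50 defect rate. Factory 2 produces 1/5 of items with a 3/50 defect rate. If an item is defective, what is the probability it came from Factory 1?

Using Bayes' theorem:
P(F1) = 4/5, P(D|F1) = 1/50
P(F2) = 1/5, P(D|F2) = 3/50
P(D) = P(D|F1)P(F1) + P(D|F2)P(F2)
     = \frac{7}{250}
P(F1|D) = P(D|F1)P(F1) / P(D)
= \frac{4}{7}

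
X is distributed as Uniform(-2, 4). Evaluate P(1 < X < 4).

P(1 < X < 4) = ∫_{1}^{4} f(x) dx
where f(x) = \frac{1}{6}
= \frac{1}{2}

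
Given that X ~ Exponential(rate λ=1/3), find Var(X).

For X ~ Exponential(rate λ=1/3):
Var(X) = 9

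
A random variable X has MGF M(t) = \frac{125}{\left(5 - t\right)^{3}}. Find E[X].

To find E[X], compute M^(1)(0):
M^(1)(t) = \frac{375}{\left(5 - t\right)^{4}}
M^(1)(0) = \frac{3}{5}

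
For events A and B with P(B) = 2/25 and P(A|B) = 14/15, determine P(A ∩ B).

By definition, P(A|B) = P(A ∩ B) / P(B)
So P(A ∩ B) = P(A|B) × P(B)
= 14/15 × 2/25
= 28/375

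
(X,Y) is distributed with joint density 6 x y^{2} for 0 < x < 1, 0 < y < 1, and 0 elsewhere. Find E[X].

E[X] = ∫_0^1 ∫_0^1 x × f(x,y) dy dx
= ∫_0^1 ∫_0^1 x × (6 x y^{2}) dy dx
= \frac{2}{3}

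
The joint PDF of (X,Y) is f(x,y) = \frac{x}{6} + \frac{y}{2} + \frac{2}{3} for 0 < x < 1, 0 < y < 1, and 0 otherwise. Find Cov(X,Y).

E[XY] = ∫∫ xy × f(x,y) dx dy = \frac{5}{18}
E[X] = \frac{37}{72}
E[Y] = \frac{13}{24}
Cov(X,Y) = E[XY] - E[X]E[Y] = - \frac{1}{1728}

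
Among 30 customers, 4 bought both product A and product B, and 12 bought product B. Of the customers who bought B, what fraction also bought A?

P(A ∩ B) = 4/30 = 2/15
P(B) = 12/30 = 2/5
P(A|B) = P(A ∩ B) / P(B) = (2/15) / (2/5) = 1/3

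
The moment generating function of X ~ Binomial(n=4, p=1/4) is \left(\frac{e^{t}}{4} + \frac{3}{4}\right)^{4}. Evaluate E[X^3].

To find E[X^3], compute M^(3)(0):
M^(1)(t) = \left(\frac{e^{t}}{4} + \frac{3}{4}\right)^{3} e^{t}
M^(2)(t) = \left(\frac{e^{t}}{4} + \frac{3}{4}\right)^{3} e^{t} + \frac{3 \left(\frac{e^{t}}{4} + \frac{3}{4}\right)^{2} e^{2 t}}{4}
M^(3)(t) = \left(\frac{e^{t}}{4} + \frac{3}{4}\right)^{3} e^{t} + \frac{9 \left(\frac{e^{t}}{4} + \frac{3}{4}\right)^{2} e^{2 t}}{4} + \frac{3 \left(\frac{e^{t}}{4} + \frac{3}{4}\right) e^{3 t}}{8}
M^(3)(0) = \frac{29}{8}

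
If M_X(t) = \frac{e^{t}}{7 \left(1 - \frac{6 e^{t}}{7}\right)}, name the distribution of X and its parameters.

The MGF M(t) = \frac{e^{t}}{7 \left(1 - \frac{6 e^{t}}{7}\right)} is the standard form for the Geometric distribution.
Comparing with the known MGF formula identifies: Geometric(p=1/7), X = trial number of first success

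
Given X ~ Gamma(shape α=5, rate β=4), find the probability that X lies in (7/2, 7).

P(7/2 < X < 7) = ∫_{7/2}^{7} f(x) dx
where f(x) = \frac{128 x^{4} e^{- 4 x}}{3}
= \frac{-89071 + 6513 e^{14}}{3 e^{28}}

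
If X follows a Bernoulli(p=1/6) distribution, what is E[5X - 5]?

For X ~ Bernoulli(p=1/6):
E[X] = \frac{1}{6}
E[5X - 5] = 5 × E[X] - 5 = - \frac{25}{6}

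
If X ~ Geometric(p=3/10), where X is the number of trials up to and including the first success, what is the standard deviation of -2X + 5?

For X ~ Geometric(p=3/10), where X is the number of trials up to and including the first success:
Var(X) = \frac{70}{9}
SD(X) = √(Var(X)) = √(\frac{70}{9}) = \frac{\sqrt{70}}{3}
SD(-2X + 5) = |-2| × SD(X) = 2 × \frac{\sqrt{70}}{3} = \frac{2 \sqrt{70}}{3}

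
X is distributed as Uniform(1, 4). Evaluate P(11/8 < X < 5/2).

P(11/8 < X < 5/2) = ∫_{11/8}^{5/2} f(x) dx
where f(x) = \frac{1}{3}
= \frac{3}{8}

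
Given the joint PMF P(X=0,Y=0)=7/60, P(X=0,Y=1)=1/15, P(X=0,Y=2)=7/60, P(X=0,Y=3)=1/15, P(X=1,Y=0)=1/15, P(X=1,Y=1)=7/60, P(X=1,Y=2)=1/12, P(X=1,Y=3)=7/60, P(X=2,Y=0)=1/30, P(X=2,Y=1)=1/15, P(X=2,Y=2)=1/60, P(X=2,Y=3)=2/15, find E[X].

First find marginal of X:
P(X=0) = 11/30
P(X=1) = 23/60
P(X=2) = 1/4
E[X] = 0 × 11/30 + 1 × 23/60 + 2 × 1/4 = 53/60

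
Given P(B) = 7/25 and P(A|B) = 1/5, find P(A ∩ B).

By definition, P(A|B) = P(A ∩ B) / P(B)
So P(A ∩ B) = P(A|B) × P(B)
= 1/5 × 7/25
= 7/125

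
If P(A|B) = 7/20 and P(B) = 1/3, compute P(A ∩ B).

By definition, P(A|B) = P(A ∩ B) / P(B)
So P(A ∩ B) = P(A|B) × P(B)
= 7/20 × 1/3
= 7/60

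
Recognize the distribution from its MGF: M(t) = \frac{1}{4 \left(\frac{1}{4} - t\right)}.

The MGF M(t) = \frac{1}{4 \left(\frac{1}{4} - t\right)} is the standard form for the Exponential distribution.
Comparing with the known MGF formula identifies: Exponential(rate λ=1/4)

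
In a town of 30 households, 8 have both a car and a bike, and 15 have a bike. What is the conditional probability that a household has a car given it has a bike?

P(A ∩ B) = 8/30 = 4/15
P(B) = 15/30 = 1/2
P(A|B) = P(A ∩ B) / P(B) = (4/15) / (1/2) = 8/15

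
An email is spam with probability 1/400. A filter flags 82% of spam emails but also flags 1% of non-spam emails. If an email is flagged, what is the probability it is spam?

Let D = the rare event, + = positive/flagged.
P(D) = 1/400
P(+|D) = 82/100 = 41/50
P(+|D') = 1/100
P(+) = P(+|D)P(D) + P(+|D')P(D')
     = \frac{41}{50} × \frac{1}{400} + \frac{1}{100} × \frac{399}{400}
     = \frac{481}{40000}
P(D|+) = P(+|D)P(D)/P(+) = \frac{82}{481}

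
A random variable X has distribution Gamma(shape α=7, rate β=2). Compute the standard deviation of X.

For X ~ Gamma(shape α=7, rate β=2):
Var(X) = \frac{7}{4}
SD(X) = √(Var(X)) = √(\frac{7}{4}) = \frac{\sqrt{7}}{2}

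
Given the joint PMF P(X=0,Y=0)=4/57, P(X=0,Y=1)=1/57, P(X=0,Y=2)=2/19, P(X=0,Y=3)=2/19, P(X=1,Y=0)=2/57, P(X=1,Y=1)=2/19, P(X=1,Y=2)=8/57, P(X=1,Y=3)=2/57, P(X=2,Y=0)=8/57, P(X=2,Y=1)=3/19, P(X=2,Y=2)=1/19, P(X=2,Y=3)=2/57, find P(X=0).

P(X=0) = P(X=0,Y=0) + P(X=0,Y=1) + P(X=0,Y=2) + P(X=0,Y=3)
= 4/57 + 1/57 + 2/19 + 2/19
= 17/57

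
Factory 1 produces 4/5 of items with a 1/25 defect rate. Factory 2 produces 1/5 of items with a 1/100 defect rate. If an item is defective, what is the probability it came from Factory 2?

Using Bayes' theorem:
P(F1) = 4/5, P(D|F1) = 1/25
P(F2) = 1/5, P(D|F2) = 1/100
P(D) = P(D|F1)P(F1) + P(D|F2)P(F2)
     = \frac{17}{500}
P(F2|D) = P(D|F2)P(F2) / P(D)
= \frac{1}{17}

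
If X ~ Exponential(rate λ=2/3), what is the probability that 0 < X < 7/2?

P(0 < X < 7/2) = ∫_{0}^{7/2} f(x) dx
where f(x) = \frac{2 e^{- \frac{2 x}{3}}}{3}
= 1 - e^{- \frac{7}{3}}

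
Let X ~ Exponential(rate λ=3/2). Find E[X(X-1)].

E[X(X-1)] = E[X² - X] = E[X²] - E[X]
E[X] = \frac{2}{3}
E[X²] = Var(X) + (E[X])² = \frac{4}{9} + (\frac{2}{3})² = \frac{8}{9}
E[X(X-1)] = \frac{8}{9} - \frac{2}{3} = \frac{2}{9}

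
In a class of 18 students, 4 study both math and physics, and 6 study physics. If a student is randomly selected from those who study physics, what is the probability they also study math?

P(A ∩ B) = 4/18 = 2/9
P(B) = 6/18 = 1/3
P(A|B) = P(A ∩ B) / P(B) = (2/9) / (1/3) = 2/3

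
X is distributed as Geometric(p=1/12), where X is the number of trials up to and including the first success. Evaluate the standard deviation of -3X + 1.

For X ~ Geometric(p=1/12), where X is the number of trials up to and including the first success:
Var(X) = 132
SD(X) = √(Var(X)) = √(132) = 2 \sqrt{33}
SD(-3X + 1) = |-3| × SD(X) = 3 × 2 \sqrt{33} = 6 \sqrt{33}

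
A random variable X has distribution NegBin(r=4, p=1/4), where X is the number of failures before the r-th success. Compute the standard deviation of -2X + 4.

For X ~ NegBin(r=4, p=1/4), where X is the number of failures before the r-th success:
Var(X) = 48
SD(X) = √(Var(X)) = √(48) = 4 \sqrt{3}
SD(-2X + 4) = |-2| × SD(X) = 2 × 4 \sqrt{3} = 8 \sqrt{3}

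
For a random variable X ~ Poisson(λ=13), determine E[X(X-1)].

E[X(X-1)] = E[X² - X] = E[X²] - E[X]
E[X] = 13
E[X²] = Var(X) + (E[X])² = 13 + (13)² = 182
E[X(X-1)] = 182 - 13 = 169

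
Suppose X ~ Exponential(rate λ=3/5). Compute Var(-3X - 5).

For X ~ Exponential(rate λ=3/5):
Var(X) = \frac{25}{9}
Var(-3X - 5) = (-3)² × Var(X) = 9 × \frac{25}{9} = 25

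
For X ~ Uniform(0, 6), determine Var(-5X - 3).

For X ~ Uniform(0, 6):
Var(X) = 3
Var(-5X - 3) = (-5)² × Var(X) = 25 × 3 = 75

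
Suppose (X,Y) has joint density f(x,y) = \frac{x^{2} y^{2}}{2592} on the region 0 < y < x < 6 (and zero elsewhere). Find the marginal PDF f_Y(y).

f_Y(y) = ∫_y^6 \frac{x^{2} y^{2}}{2592} dx = \frac{y^{2} \left(216 - y^{3}\right)}{7776}
for 0 < y < 6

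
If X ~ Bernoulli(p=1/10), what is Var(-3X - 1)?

For X ~ Bernoulli(p=1/10):
Var(X) = \frac{9}{100}
Var(-3X - 1) = (-3)² × Var(X) = 9 × \frac{9}{100} = \frac{81}{100}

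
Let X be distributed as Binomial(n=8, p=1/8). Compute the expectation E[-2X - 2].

For X ~ Binomial(n=8, p=1/8):
E[X] = 1
E[-2X - 2] = -2 × E[X] - 2 = -4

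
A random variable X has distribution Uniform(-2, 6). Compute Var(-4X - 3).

For X ~ Uniform(-2, 6):
Var(X) = \frac{16}{3}
Var(-4X - 3) = (-4)² × Var(X) = 16 × \frac{16}{3} = \frac{256}{3}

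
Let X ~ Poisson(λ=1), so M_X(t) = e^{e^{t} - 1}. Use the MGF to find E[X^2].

To find E[X^2], compute M^(2)(0):
M^(1)(t) = e^{t} e^{e^{t} - 1}
M^(2)(t) = e^{2 t} e^{e^{t} - 1} + e^{t} e^{e^{t} - 1}
M^(2)(0) = 2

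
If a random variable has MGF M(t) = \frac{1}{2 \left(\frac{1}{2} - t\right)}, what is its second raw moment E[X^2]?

To find E[X^2], compute M^(2)(0):
M^(1)(t) = \frac{1}{2 \left(\frac{1}{2} - t\right)^{2}}
M^(2)(t) = \frac{1}{\left(\frac{1}{2} - t\right)^{3}}
M^(2)(0) = 8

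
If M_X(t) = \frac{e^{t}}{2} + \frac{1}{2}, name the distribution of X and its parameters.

The MGF M(t) = \frac{e^{t}}{2} + \frac{1}{2} is the standard form for the Bernoulli distribution.
Comparing with the known MGF formula identifies: Bernoulli(p=1/2)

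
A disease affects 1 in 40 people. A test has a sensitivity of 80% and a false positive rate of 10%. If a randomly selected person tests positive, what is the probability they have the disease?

Let D = the rare event, + = positive/flagged.
P(D) = 1/40
P(+|D) = 80/100 = 4/5
P(+|D') = 10/100 = 1/10
P(+) = P(+|D)P(D) + P(+|D')P(D')
     = \frac{4}{5} × \frac{1}{40} + \frac{1}{10} × \frac{39}{40}
     = \frac{47}{400}
P(D|+) = P(+|D)P(D)/P(+) = \frac{8}{47}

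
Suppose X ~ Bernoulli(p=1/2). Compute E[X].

For X ~ Bernoulli(p=1/2), the expected value is:
E[X] = \frac{1}{2}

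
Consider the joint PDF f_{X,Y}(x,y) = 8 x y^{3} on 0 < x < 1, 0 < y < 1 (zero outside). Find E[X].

E[X] = ∫_0^1 ∫_0^1 x × f(x,y) dy dx
= ∫_0^1 ∫_0^1 x × (8 x y^{3}) dy dx
= \frac{2}{3}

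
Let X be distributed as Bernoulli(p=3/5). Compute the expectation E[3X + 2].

For X ~ Bernoulli(p=3/5):
E[X] = \frac{3}{5}
E[3X + 2] = 3 × E[X] + 2 = \frac{19}{5}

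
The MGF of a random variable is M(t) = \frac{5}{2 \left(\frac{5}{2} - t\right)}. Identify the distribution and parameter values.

The MGF M(t) = \frac{5}{2 \left(\frac{5}{2} - t\right)} is the standard form for the Exponential distribution.
Comparing with the known MGF formula identifies: Exponential(rate λ=5/2)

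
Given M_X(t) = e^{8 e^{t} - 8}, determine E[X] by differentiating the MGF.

To find E[X], compute M^(1)(0):
M^(1)(t) = 8 e^{t} e^{8 e^{t} - 8}
M^(1)(0) = 8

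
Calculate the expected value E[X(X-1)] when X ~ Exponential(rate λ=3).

E[X(X-1)] = E[X² - X] = E[X²] - E[X]
E[X] = \frac{1}{3}
E[X²] = Var(X) + (E[X])² = \frac{1}{9} + (\frac{1}{3})² = \frac{2}{9}
E[X(X-1)] = \frac{2}{9} - \frac{1}{3} = - \frac{1}{9}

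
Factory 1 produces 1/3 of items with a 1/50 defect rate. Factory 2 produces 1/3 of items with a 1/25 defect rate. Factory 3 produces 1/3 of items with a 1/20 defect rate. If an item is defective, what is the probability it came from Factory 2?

Using Bayes' theorem:
P(F1) = 1/3, P(D|F1) = 1/50
P(F2) = 1/3, P(D|F2) = 1/25
P(F3) = 1/3, P(D|F3) = 1/20
P(D) = P(D|F1)P(F1) + P(D|F2)P(F2) + P(D|F3)P(F3)
     = \frac{11}{300}
P(F2|D) = P(D|F2)P(F2) / P(D)
= \frac{4}{11}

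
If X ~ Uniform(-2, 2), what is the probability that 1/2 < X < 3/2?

P(1/2 < X < 3/2) = ∫_{1/2}^{3/2} f(x) dx
where f(x) = \frac{1}{4}
= \frac{1}{4}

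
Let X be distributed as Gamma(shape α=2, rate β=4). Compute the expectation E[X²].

Using the identity E[X²] = Var(X) + (E[X])²:
E[X] = \frac{1}{2}
Var(X) = \frac{1}{8}
E[X²] = \frac{1}{8} + (\frac{1}{2})²
= \frac{3}{8}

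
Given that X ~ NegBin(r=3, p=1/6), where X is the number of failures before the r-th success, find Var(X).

For X ~ NegBin(r=3, p=1/6), where X is the number of failures before the r-th success:
Var(X) = 90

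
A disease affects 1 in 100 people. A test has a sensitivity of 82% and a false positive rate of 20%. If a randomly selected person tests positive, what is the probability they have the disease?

Let D = the rare event, + = positive/flagged.
P(D) = 1/100
P(+|D) = 82/100 = 41/50
P(+|D') = 20/100 = 1/5
P(+) = P(+|D)P(D) + P(+|D')P(D')
     = \frac{41}{50} × \frac{1}{100} + \frac{1}{5} × \frac{99}{100}
     = \frac{1031}{5000}
P(D|+) = P(+|D)P(D)/P(+) = \frac{41}{1031}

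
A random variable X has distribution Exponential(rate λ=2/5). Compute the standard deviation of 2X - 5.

For X ~ Exponential(rate λ=2/5):
Var(X) = \frac{25}{4}
SD(X) = √(Var(X)) = √(\frac{25}{4}) = \frac{5}{2}
SD(2X - 5) = |2| × SD(X) = 2 × \frac{5}{2} = 5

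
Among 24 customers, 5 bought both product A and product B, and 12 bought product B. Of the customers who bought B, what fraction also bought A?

P(A ∩ B) = 5/24
P(B) = 12/24 = 1/2
P(A|B) = P(A ∩ B) / P(B) = (5/24) / (1/2) = 5/12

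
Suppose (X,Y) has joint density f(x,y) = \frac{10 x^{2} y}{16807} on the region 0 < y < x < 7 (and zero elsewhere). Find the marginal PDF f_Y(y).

f_Y(y) = ∫_y^7 \frac{10 x^{2} y}{16807} dx = \frac{10 y \left(343 - y^{3}\right)}{50421}
for 0 < y < 7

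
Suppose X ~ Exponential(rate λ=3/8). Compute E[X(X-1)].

E[X(X-1)] = E[X² - X] = E[X²] - E[X]
E[X] = \frac{8}{3}
E[X²] = Var(X) + (E[X])² = \frac{64}{9} + (\frac{8}{3})² = \frac{128}{9}
E[X(X-1)] = \frac{128}{9} - \frac{8}{3} = \frac{104}{9}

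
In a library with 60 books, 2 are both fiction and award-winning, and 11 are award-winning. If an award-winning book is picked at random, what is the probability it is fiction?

P(A ∩ B) = 2/60 = 1/30
P(B) = 11/60
P(A|B) = P(A ∩ B) / P(B) = (1/30) / (11/60) = 2/11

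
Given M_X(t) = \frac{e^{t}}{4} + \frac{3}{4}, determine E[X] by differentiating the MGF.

To find E[X], compute M^(1)(0):
M^(1)(t) = \frac{e^{t}}{4}
M^(1)(0) = \frac{1}{4}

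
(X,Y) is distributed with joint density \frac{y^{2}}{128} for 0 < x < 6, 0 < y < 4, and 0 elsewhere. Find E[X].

f_X(x) = ∫_0^4 \frac{y^{2}}{128} dy = \frac{1}{6}
E[X] = ∫_0^6 x × (\frac{1}{6}) dx = 3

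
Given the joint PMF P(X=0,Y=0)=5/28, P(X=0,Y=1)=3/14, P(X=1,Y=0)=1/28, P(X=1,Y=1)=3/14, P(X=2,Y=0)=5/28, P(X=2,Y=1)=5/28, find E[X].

First find marginal of X:
P(X=0) = 11/28
P(X=1) = 1/4
P(X=2) = 5/14
E[X] = 0 × 11/28 + 1 × 1/4 + 2 × 5/14 = 27/28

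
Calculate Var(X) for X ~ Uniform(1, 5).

For X ~ Uniform(1, 5):
Var(X) = \frac{4}{3}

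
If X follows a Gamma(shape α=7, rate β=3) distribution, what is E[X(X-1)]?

E[X(X-1)] = E[X² - X] = E[X²] - E[X]
E[X] = \frac{7}{3}
E[X²] = Var(X) + (E[X])² = \frac{7}{9} + (\frac{7}{3})² = \frac{56}{9}
E[X(X-1)] = \frac{56}{9} - \frac{7}{3} = \frac{35}{9}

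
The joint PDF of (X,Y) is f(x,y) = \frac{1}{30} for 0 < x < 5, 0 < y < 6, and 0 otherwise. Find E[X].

f_X(x) = ∫_0^6 \frac{1}{30} dy = \frac{1}{5}
E[X] = ∫_0^5 x × (\frac{1}{5}) dx = \frac{5}{2}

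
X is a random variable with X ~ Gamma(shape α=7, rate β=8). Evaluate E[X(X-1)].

E[X(X-1)] = E[X² - X] = E[X²] - E[X]
E[X] = \frac{7}{8}
E[X²] = Var(X) + (E[X])² = \frac{7}{64} + (\frac{7}{8})² = \frac{7}{8}
E[X(X-1)] = \frac{7}{8} - \frac{7}{8} = 0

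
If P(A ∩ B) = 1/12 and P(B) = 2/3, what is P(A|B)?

P(A|B) = P(A ∩ B) / P(B)
= (1/12) / (2/3)
= 1/8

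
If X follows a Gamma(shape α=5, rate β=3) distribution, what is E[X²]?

Using the identity E[X²] = Var(X) + (E[X])²:
E[X] = \frac{5}{3}
Var(X) = \frac{5}{9}
E[X²] = \frac{5}{9} + (\frac{5}{3})²
= \frac{10}{3}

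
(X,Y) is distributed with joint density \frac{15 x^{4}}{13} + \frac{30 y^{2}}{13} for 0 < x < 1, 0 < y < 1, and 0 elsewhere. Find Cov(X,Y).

E[XY] = ∫∫ xy × f(x,y) dx dy = \frac{5}{13}
E[X] = \frac{15}{26}
E[Y] = \frac{9}{13}
Cov(X,Y) = E[XY] - E[X]E[Y] = - \frac{5}{338}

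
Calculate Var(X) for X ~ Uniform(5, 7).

For X ~ Uniform(5, 7):
Var(X) = \frac{1}{3}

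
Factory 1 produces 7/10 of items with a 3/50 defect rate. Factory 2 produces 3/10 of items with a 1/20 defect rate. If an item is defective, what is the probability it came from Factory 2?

Using Bayes' theorem:
P(F1) = 7/10, P(D|F1) = 3/50
P(F2) = 3/10, P(D|F2) = 1/20
P(D) = P(D|F1)P(F1) + P(D|F2)P(F2)
     = \frac{57}{1000}
P(F2|D) = P(D|F2)P(F2) / P(D)
= \frac{5}{19}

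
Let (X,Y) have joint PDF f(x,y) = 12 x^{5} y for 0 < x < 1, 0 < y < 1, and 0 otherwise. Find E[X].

E[X] = ∫_0^1 ∫_0^1 x × f(x,y) dy dx
= ∫_0^1 ∫_0^1 x × (12 x^{5} y) dy dx
= \frac{6}{7}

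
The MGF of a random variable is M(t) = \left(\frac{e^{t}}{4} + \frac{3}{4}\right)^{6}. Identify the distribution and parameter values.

The MGF M(t) = \left(\frac{e^{t}}{4} + \frac{3}{4}\right)^{6} is the standard form for the Binomial distribution.
Comparing with the known MGF formula identifies: Binomial(n=6, p=1/4)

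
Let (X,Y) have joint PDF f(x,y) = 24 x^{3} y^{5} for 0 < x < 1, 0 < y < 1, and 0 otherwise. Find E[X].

E[X] = ∫_0^1 ∫_0^1 x × f(x,y) dy dx
= ∫_0^1 ∫_0^1 x × (24 x^{3} y^{5}) dy dx
= \frac{4}{5}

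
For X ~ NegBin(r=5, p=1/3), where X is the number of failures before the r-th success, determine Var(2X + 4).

For X ~ NegBin(r=5, p=1/3), where X is the number of failures before the r-th success:
Var(X) = 30
Var(2X + 4) = (2)² × Var(X) = 4 × 30 = 120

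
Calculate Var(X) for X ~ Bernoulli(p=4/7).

For X ~ Bernoulli(p=4/7):
Var(X) = \frac{12}{49}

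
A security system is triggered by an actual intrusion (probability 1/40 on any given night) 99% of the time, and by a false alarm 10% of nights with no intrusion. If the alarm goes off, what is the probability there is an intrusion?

Let D = the rare event, + = positive/flagged.
P(D) = 1/40
P(+|D) = 99/100
P(+|D') = 10/100 = 1/10
P(+) = P(+|D)P(D) + P(+|D')P(D')
     = \frac{99}{100} × \frac{1}{40} + \frac{1}{10} × \frac{39}{40}
     = \frac{489}{4000}
P(D|+) = P(+|D)P(D)/P(+) = \frac{33}{163}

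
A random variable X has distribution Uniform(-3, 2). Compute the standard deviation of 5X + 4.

For X ~ Uniform(-3, 2):
Var(X) = \frac{25}{12}
SD(X) = √(Var(X)) = √(\frac{25}{12}) = \frac{5 \sqrt{3}}{6}
SD(5X + 4) = |5| × SD(X) = 5 × \frac{5 \sqrt{3}}{6} = \frac{25 \sqrt{3}}{6}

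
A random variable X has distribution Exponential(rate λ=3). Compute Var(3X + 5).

For X ~ Exponential(rate λ=3):
Var(X) = \frac{1}{9}
Var(3X + 5) = (3)² × Var(X) = 9 × \frac{1}{9} = 1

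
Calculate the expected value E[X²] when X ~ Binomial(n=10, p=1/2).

Using the identity E[X²] = Var(X) + (E[X])²:
E[X] = 5
Var(X) = \frac{5}{2}
E[X²] = \frac{5}{2} + (5)²
= \frac{55}{2}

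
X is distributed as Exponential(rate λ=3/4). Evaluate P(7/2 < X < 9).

P(7/2 < X < 9) = ∫_{7/2}^{9} f(x) dx
where f(x) = \frac{3 e^{- \frac{3 x}{4}}}{4}
= - \frac{1}{e^{\frac{27}{4}}} + e^{- \frac{21}{8}}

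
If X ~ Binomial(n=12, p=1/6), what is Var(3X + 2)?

For X ~ Binomial(n=12, p=1/6):
Var(X) = \frac{5}{3}
Var(3X + 2) = (3)² × Var(X) = 9 × \frac{5}{3} = 15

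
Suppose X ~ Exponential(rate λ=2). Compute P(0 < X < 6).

P(0 < X < 6) = ∫_{0}^{6} f(x) dx
where f(x) = 2 e^{- 2 x}
= 1 - e^{-12}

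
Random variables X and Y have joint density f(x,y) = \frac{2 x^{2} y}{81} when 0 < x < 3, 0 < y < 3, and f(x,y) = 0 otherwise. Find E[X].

f_X(x) = ∫_0^3 \frac{2 x^{2} y}{81} dy = \frac{x^{2}}{9}
E[X] = ∫_0^3 x × (\frac{x^{2}}{9}) dx = \frac{9}{4}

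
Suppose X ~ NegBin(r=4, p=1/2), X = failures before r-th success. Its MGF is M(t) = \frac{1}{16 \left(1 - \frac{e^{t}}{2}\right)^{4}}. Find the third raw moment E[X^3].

To find E[X^3], compute M^(3)(0):
M^(1)(t) = \frac{e^{t}}{8 \left(1 - \frac{e^{t}}{2}\right)^{5}}
M^(2)(t) = \frac{e^{t}}{8 \left(1 - \frac{e^{t}}{2}\right)^{5}} + \frac{5 e^{2 t}}{16 \left(1 - \frac{e^{t}}{2}\right)^{6}}
M^(3)(t) = \frac{e^{t}}{8 \left(1 - \frac{e^{t}}{2}\right)^{5}} + \frac{15 e^{2 t}}{16 \left(1 - \frac{e^{t}}{2}\right)^{6}} + \frac{15 e^{3 t}}{16 \left(1 - \frac{e^{t}}{2}\right)^{7}}
M^(3)(0) = 184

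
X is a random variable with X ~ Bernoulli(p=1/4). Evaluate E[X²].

Using the identity E[X²] = Var(X) + (E[X])²:
E[X] = \frac{1}{4}
Var(X) = \frac{3}{16}
E[X²] = \frac{3}{16} + (\frac{1}{4})²
= \frac{1}{4}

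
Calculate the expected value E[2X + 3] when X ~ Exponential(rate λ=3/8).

For X ~ Exponential(rate λ=3/8):
E[X] = \frac{8}{3}
E[2X + 3] = 2 × E[X] + 3 = \frac{25}{3}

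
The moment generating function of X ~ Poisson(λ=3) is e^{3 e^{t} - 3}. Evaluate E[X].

To find E[X], compute M^(1)(0):
M^(1)(t) = 3 e^{t} e^{3 e^{t} - 3}
M^(1)(0) = 3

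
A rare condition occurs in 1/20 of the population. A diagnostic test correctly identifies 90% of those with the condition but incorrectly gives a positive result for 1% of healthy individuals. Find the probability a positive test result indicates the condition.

Let D = the rare event, + = positive/flagged.
P(D) = 1/20
P(+|D) = 90/100 = 9/10
P(+|D') = 1/100
P(+) = P(+|D)P(D) + P(+|D')P(D')
     = \frac{9}{10} × \frac{1}{20} + \frac{1}{100} × \frac{19}{20}
     = \frac{109}{2000}
P(D|+) = P(+|D)P(D)/P(+) = \frac{90}{109}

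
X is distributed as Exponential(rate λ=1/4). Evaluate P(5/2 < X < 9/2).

P(5/2 < X < 9/2) = ∫_{5/2}^{9/2} f(x) dx
where f(x) = \frac{e^{- \frac{x}{4}}}{4}
= - \frac{1 - e^{\frac{1}{2}}}{e^{\frac{9}{8}}}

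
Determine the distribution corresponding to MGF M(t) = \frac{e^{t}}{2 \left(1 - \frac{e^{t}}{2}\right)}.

The MGF M(t) = \frac{e^{t}}{2 \left(1 - \frac{e^{t}}{2}\right)} is the standard form for the Geometric distribution.
Comparing with the known MGF formula identifies: Geometric(p=1/2), X = trial number of first success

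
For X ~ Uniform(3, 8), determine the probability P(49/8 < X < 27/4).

P(49/8 < X < 27/4) = ∫_{49/8}^{27/4} f(x) dx
where f(x) = \frac{1}{5}
= \frac{1}{8}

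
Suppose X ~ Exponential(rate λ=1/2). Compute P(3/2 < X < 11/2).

P(3/2 < X < 11/2) = ∫_{3/2}^{11/2} f(x) dx
where f(x) = \frac{e^{- \frac{x}{2}}}{2}
= - \frac{1 - e^{2}}{e^{\frac{11}{4}}}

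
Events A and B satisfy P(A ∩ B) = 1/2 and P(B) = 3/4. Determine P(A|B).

P(A|B) = P(A ∩ B) / P(B)
= (1/2) / (3/4)
= 2/3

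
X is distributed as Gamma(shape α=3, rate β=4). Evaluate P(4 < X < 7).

P(4 < X < 7) = ∫_{4}^{7} f(x) dx
where f(x) = 32 x^{2} e^{- 4 x}
= \frac{-421 + 145 e^{12}}{e^{28}}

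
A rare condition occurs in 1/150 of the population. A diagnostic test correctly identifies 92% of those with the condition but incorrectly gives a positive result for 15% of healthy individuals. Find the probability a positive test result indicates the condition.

Let D = the rare event, + = positive/flagged.
P(D) = 1/150
P(+|D) = 92/100 = 23/25
P(+|D') = 15/100 = 3/20
P(+) = P(+|D)P(D) + P(+|D')P(D')
     = \frac{23}{25} × \frac{1}{150} + \frac{3}{20} × \frac{149}{150}
     = \frac{2327}{15000}
P(D|+) = P(+|D)P(D)/P(+) = \frac{92}{2327}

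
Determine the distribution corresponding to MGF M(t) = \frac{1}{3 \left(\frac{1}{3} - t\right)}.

The MGF M(t) = \frac{1}{3 \left(\frac{1}{3} - t\right)} is the standard form for the Exponential distribution.
Comparing with the known MGF formula identifies: Exponential(rate λ=1/3)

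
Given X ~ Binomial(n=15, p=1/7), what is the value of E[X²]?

Using the identity E[X²] = Var(X) + (E[X])²:
E[X] = \frac{15}{7}
Var(X) = \frac{90}{49}
E[X²] = \frac{90}{49} + (\frac{15}{7})²
= \frac{45}{7}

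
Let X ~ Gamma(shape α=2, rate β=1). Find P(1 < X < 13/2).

P(1 < X < 13/2) = ∫_{1}^{13/2} f(x) dx
where f(x) = x e^{- x}
= - \frac{15}{2 e^{\frac{13}{2}}} + \frac{2}{e}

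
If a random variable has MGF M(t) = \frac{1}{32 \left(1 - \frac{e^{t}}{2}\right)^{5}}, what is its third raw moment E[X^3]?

To find E[X^3], compute M^(3)(0):
M^(1)(t) = \frac{5 e^{t}}{64 \left(1 - \frac{e^{t}}{2}\right)^{6}}
M^(2)(t) = \frac{5 e^{t}}{64 \left(1 - \frac{e^{t}}{2}\right)^{6}} + \frac{15 e^{2 t}}{64 \left(1 - \frac{e^{t}}{2}\right)^{7}}
M^(3)(t) = \frac{5 e^{t}}{64 \left(1 - \frac{e^{t}}{2}\right)^{6}} + \frac{45 e^{2 t}}{64 \left(1 - \frac{e^{t}}{2}\right)^{7}} + \frac{105 e^{3 t}}{128 \left(1 - \frac{e^{t}}{2}\right)^{8}}
M^(3)(0) = 305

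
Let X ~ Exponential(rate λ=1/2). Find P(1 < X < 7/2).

P(1 < X < 7/2) = ∫_{1}^{7/2} f(x) dx
where f(x) = \frac{e^{- \frac{x}{2}}}{2}
= - \frac{1}{e^{\frac{7}{4}}} + e^{- \frac{1}{2}}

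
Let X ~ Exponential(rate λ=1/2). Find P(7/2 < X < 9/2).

P(7/2 < X < 9/2) = ∫_{7/2}^{9/2} f(x) dx
where f(x) = \frac{e^{- \frac{x}{2}}}{2}
= - \frac{1 - e^{\frac{1}{2}}}{e^{\frac{9}{4}}}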